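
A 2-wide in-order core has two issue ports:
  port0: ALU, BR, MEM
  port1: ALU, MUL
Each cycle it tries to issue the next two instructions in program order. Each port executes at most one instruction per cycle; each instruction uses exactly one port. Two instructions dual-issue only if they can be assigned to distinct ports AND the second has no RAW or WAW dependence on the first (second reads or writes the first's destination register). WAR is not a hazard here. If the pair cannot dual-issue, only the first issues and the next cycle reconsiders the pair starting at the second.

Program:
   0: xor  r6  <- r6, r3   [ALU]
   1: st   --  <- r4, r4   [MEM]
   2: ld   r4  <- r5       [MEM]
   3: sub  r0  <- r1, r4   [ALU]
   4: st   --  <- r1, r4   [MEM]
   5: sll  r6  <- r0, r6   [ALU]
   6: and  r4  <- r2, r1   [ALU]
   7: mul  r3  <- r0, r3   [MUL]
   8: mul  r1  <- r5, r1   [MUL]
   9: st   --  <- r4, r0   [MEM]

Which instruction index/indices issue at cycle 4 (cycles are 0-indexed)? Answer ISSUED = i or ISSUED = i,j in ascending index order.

ISSUED = 7

c0: i0+i1 xor st  pair
c1: i2 ld  RAW r4
c2: i3+i4 sub st  pair
c3: i5+i6 sll and  pair
c4: i7 mul  no-port MUL/MUL
c5: i8+i9 mul st  pair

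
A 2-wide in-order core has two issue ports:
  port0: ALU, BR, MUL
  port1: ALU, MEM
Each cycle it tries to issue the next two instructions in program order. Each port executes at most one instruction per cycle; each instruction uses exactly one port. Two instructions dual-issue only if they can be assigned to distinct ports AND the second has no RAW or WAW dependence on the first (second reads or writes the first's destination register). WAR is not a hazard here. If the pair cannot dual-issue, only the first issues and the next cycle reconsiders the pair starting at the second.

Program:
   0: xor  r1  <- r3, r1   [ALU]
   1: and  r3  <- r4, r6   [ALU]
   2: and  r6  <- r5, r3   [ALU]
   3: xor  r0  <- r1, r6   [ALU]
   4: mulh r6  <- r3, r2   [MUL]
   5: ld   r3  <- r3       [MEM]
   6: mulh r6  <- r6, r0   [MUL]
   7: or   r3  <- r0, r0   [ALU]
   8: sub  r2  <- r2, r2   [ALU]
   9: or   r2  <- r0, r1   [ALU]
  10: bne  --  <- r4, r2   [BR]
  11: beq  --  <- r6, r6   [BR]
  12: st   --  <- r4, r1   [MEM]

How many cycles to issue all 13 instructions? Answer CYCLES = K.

#0 head=0: xor.ALU and.ALU i0&i1 pair
#1 head=2: and.ALU i2 RAW r6
#2 head=3: xor.ALU mulh.MUL i3&i4 pair
#3 head=5: ld.MEM mulh.MUL i5&i6 pair
#4 head=7: or.ALU sub.ALU i7&i8 pair
#5 head=9: or.ALU i9 RAW r2
#6 head=10: bne.BR i10 no-port BR/BR
#7 head=11: beq.BR st.MEM i11&i12 pair

CYCLES = 8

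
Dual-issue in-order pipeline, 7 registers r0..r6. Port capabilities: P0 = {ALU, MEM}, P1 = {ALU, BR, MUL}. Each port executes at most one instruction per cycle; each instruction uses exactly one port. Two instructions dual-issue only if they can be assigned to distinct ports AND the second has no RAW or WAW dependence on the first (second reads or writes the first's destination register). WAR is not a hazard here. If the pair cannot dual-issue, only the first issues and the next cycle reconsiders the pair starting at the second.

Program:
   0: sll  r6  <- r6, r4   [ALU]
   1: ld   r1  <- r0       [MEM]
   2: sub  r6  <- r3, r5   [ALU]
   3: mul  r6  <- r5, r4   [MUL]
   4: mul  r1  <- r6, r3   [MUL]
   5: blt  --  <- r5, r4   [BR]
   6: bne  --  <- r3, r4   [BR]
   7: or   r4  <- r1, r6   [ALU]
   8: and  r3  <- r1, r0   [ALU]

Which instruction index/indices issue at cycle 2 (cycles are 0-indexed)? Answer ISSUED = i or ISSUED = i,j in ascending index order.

c0: i0+i1 sll;ld  dual
c1: i2 sub  WAW r6
c2: i3 mul  no-port MUL/MUL
c3: i4 mul  no-port MUL/BR
c4: i5 blt  no-port BR/BR
c5: i6+i7 bne;or  dual
c6: i8 and  tail

ISSUED = 3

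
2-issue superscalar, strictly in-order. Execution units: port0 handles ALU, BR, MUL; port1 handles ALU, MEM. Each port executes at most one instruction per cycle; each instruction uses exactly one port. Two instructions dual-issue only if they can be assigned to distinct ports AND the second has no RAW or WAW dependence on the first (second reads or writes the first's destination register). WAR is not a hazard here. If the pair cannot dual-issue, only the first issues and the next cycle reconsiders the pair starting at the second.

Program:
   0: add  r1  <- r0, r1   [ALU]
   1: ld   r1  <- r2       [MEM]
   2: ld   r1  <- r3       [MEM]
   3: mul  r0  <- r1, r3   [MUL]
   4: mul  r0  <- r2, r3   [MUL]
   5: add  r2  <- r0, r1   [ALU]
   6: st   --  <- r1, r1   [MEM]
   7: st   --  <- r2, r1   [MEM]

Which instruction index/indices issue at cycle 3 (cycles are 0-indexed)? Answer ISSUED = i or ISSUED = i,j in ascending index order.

ISSUED = 3

t=0 i0:add ; WAW r1
t=1 i1:ld ; no-port MEM/MEM
t=2 i2:ld ; RAW r1
t=3 i3:mul ; no-port MUL/MUL
t=4 i4:mul ; RAW r0
t=5 i5/i6:add;st ; 2-wide
t=6 i7:st ; tail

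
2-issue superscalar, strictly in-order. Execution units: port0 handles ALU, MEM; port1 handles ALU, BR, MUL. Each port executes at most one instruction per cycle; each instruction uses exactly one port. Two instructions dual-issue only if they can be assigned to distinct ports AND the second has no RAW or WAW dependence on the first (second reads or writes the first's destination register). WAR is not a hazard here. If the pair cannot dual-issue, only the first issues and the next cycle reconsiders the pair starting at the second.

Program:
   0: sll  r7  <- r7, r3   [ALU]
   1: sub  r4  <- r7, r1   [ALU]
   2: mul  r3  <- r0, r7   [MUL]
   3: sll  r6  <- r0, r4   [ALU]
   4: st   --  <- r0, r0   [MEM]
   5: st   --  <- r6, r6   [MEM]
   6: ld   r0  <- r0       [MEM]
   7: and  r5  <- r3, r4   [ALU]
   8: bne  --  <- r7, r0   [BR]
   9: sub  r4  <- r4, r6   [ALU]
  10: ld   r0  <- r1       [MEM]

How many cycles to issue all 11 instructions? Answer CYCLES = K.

CYCLES = 7

[0] i0  sll  -- RAW r7
[1] i1+i2  sub;mul  -- pair
[2] i3+i4  sll;st  -- pair
[3] i5  st  -- no-port MEM/MEM
[4] i6+i7  ld;and  -- pair
[5] i8+i9  bne;sub  -- pair
[6] i10  ld  -- tail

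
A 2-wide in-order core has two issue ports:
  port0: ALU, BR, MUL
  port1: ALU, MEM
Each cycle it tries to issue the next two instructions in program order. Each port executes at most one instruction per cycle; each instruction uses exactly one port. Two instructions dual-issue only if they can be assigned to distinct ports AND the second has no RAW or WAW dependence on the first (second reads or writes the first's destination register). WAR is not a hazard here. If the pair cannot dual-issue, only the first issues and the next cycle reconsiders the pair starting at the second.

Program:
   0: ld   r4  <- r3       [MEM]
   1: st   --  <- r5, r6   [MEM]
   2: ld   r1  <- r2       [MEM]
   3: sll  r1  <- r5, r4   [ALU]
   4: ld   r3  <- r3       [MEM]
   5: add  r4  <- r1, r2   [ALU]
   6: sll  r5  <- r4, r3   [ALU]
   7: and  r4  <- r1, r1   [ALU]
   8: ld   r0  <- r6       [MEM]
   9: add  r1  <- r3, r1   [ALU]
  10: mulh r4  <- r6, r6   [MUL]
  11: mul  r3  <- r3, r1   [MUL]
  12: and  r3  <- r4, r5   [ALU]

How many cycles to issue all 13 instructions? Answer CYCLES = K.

0. ld.MEM @i0  | no-port MEM/MEM
1. st.MEM @i1  | no-port MEM/MEM
2. ld.MEM @i2  | WAW r1
3. sll.ALU;ld.MEM @i3&i4  | dual
4. add.ALU @i5  | RAW r4
5. sll.ALU;and.ALU @i6&i7  | dual
6. ld.MEM;add.ALU @i8&i9  | dual
7. mulh.MUL @i10  | no-port MUL/MUL
8. mul.MUL @i11  | WAW r3
9. and.ALU @i12  | tail

CYCLES = 10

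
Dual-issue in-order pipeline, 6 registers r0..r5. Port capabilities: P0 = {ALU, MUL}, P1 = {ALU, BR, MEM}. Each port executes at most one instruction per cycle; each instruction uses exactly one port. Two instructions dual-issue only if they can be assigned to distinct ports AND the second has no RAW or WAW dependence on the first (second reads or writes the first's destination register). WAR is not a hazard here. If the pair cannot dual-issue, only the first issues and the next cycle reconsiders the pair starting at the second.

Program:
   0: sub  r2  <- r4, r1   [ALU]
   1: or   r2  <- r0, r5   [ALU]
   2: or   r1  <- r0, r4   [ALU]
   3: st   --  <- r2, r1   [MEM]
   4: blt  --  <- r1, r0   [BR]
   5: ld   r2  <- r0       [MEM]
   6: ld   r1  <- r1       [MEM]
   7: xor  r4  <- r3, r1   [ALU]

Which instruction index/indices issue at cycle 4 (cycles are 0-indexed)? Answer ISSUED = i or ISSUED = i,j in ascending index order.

[0] i0  sub  -- WAW r2
[1] i1&i2  or/or  -- dual
[2] i3  st  -- no-port MEM/BR
[3] i4  blt  -- no-port BR/MEM
[4] i5  ld  -- no-port MEM/MEM
[5] i6  ld  -- RAW r1
[6] i7  xor  -- tail

ISSUED = 5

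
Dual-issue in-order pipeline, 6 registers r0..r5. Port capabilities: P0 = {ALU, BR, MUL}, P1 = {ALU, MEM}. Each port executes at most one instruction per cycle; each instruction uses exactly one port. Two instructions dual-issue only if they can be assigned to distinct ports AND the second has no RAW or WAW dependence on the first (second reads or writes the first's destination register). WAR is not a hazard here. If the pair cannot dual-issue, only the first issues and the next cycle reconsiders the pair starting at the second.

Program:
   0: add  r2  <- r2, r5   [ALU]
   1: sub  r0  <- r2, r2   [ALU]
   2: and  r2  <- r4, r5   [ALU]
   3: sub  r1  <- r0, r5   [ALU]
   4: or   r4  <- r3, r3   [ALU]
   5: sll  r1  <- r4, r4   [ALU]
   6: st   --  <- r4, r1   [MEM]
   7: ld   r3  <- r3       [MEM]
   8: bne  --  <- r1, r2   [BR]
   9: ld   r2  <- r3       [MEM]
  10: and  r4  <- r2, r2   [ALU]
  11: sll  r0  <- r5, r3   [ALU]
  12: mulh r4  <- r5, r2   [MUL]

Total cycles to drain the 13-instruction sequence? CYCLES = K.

t=0 i0:add ; RAW r2
t=1 i1&i2:sub;and ; 2-wide
t=2 i3&i4:sub;or ; 2-wide
t=3 i5:sll ; RAW r1
t=4 i6:st ; no-port MEM/MEM
t=5 i7&i8:ld;bne ; 2-wide
t=6 i9:ld ; RAW r2
t=7 i10&i11:and;sll ; 2-wide
t=8 i12:mulh ; tail

CYCLES = 9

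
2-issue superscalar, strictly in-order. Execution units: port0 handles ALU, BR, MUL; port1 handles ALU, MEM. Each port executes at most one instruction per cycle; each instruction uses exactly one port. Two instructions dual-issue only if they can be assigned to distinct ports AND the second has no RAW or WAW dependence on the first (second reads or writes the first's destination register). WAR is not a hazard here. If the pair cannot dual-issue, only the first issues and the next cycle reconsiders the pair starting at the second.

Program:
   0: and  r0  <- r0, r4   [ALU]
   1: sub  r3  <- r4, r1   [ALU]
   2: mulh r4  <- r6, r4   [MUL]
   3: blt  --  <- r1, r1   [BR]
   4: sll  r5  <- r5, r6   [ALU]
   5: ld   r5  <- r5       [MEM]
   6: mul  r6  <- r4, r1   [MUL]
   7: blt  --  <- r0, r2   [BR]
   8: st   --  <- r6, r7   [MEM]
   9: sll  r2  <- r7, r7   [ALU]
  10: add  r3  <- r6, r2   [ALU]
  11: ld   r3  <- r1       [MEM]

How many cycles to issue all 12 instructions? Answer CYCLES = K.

[0] i0,i1  and.ALU/sub.ALU  -- dual
[1] i2  mulh.MUL  -- no-port MUL/BR
[2] i3,i4  blt.BR/sll.ALU  -- dual
[3] i5,i6  ld.MEM/mul.MUL  -- dual
[4] i7,i8  blt.BR/st.MEM  -- dual
[5] i9  sll.ALU  -- RAW r2
[6] i10  add.ALU  -- WAW r3
[7] i11  ld.MEM  -- tail

CYCLES = 8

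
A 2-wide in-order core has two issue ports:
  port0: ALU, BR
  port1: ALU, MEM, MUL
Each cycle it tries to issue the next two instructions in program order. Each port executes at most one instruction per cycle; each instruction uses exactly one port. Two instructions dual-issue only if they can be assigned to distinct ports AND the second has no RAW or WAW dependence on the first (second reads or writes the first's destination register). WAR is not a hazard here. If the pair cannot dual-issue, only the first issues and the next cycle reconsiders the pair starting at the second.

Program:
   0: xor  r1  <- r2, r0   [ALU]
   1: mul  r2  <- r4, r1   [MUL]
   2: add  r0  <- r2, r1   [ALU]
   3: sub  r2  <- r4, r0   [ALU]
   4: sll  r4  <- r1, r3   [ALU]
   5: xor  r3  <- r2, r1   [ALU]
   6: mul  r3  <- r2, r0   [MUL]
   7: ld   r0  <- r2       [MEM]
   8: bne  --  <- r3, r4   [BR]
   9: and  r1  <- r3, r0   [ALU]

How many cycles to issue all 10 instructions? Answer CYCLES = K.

  cy0 -> i0 (xor.ALU) RAW r1
  cy1 -> i1 (mul.MUL) RAW r2
  cy2 -> i2 (add.ALU) RAW r0
  cy3 -> i3+i4 (sub.ALU;sll.ALU) dual
  cy4 -> i5 (xor.ALU) WAW r3
  cy5 -> i6 (mul.MUL) no-port MUL/MEM
  cy6 -> i7+i8 (ld.MEM;bne.BR) dual
  cy7 -> i9 (and.ALU) tail

CYCLES = 8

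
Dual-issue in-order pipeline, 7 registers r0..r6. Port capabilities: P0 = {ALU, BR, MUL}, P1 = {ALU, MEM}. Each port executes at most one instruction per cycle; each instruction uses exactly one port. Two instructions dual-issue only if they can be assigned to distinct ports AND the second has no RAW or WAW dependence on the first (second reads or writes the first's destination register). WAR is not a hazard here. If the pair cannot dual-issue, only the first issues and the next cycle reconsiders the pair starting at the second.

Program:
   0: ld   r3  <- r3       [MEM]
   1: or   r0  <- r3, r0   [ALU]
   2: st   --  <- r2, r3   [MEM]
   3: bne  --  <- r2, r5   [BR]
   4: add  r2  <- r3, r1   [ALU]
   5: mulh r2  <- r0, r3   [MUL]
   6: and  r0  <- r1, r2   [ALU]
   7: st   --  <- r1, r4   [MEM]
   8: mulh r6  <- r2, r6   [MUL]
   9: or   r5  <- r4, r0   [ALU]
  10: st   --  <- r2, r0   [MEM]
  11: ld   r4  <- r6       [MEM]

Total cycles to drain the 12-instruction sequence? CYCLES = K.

0. ld.MEM @i0  | RAW r3
1. or.ALU/st.MEM @i1,i2  | 2-wide
2. bne.BR/add.ALU @i3,i4  | 2-wide
3. mulh.MUL @i5  | RAW r2
4. and.ALU/st.MEM @i6,i7  | 2-wide
5. mulh.MUL/or.ALU @i8,i9  | 2-wide
6. st.MEM @i10  | no-port MEM/MEM
7. ld.MEM @i11  | tail

CYCLES = 8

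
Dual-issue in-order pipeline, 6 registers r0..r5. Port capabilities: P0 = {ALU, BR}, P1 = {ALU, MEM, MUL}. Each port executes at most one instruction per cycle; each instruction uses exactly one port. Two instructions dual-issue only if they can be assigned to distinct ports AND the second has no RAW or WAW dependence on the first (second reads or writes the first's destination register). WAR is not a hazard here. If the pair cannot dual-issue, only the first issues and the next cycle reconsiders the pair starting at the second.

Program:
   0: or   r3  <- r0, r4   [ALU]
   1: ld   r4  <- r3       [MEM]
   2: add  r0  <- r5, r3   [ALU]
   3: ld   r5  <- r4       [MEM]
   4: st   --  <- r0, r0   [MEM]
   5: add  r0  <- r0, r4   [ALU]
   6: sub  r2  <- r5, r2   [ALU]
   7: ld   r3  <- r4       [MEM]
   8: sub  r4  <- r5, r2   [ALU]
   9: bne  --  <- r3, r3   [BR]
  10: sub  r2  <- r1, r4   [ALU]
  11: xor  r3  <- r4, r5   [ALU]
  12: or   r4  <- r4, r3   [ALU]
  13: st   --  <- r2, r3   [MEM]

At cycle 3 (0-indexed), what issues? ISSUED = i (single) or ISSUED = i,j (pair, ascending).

c0: i0 or.ALU  RAW r3
c1: i1+i2 ld.MEM add.ALU  dual
c2: i3 ld.MEM  no-port MEM/MEM
c3: i4+i5 st.MEM add.ALU  dual
c4: i6+i7 sub.ALU ld.MEM  dual
c5: i8+i9 sub.ALU bne.BR  dual
c6: i10+i11 sub.ALU xor.ALU  dual
c7: i12+i13 or.ALU st.MEM  dual

ISSUED = 4,5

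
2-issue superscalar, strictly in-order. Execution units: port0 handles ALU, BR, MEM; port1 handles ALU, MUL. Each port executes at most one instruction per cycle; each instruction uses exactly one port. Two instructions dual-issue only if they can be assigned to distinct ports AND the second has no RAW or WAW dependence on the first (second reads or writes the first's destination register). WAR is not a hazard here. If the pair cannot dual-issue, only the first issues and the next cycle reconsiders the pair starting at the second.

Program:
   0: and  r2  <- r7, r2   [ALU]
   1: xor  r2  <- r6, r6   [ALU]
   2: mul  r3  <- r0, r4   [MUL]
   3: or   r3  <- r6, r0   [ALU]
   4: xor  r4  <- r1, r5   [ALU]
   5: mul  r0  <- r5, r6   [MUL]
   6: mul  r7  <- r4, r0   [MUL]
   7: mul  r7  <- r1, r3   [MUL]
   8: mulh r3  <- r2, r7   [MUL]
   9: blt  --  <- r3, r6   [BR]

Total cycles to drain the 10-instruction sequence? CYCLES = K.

t=0 i0:and ; WAW r2
t=1 i1&i2:xor;mul ; dual
t=2 i3&i4:or;xor ; dual
t=3 i5:mul ; no-port MUL/MUL
t=4 i6:mul ; no-port MUL/MUL
t=5 i7:mul ; no-port MUL/MUL
t=6 i8:mulh ; RAW r3
t=7 i9:blt ; tail

CYCLES = 8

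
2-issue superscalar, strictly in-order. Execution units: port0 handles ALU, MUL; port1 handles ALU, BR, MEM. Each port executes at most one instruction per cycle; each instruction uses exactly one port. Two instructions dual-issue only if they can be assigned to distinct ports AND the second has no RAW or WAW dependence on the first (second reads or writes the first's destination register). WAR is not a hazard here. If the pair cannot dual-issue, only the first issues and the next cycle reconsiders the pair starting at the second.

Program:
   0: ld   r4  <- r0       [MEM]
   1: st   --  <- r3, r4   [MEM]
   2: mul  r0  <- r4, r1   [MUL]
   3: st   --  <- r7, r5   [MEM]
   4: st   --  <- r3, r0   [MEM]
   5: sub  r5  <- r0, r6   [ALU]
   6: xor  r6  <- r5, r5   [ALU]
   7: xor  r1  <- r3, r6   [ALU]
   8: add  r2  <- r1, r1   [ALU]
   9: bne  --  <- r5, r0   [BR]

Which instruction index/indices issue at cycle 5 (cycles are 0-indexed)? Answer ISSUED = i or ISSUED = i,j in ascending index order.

ISSUED = 7

0. ld.MEM @i0  | no-port MEM/MEM
1. st.MEM/mul.MUL @i1/i2  | 2-wide
2. st.MEM @i3  | no-port MEM/MEM
3. st.MEM/sub.ALU @i4/i5  | 2-wide
4. xor.ALU @i6  | RAW r6
5. xor.ALU @i7  | RAW r1
6. add.ALU/bne.BR @i8/i9  | 2-wide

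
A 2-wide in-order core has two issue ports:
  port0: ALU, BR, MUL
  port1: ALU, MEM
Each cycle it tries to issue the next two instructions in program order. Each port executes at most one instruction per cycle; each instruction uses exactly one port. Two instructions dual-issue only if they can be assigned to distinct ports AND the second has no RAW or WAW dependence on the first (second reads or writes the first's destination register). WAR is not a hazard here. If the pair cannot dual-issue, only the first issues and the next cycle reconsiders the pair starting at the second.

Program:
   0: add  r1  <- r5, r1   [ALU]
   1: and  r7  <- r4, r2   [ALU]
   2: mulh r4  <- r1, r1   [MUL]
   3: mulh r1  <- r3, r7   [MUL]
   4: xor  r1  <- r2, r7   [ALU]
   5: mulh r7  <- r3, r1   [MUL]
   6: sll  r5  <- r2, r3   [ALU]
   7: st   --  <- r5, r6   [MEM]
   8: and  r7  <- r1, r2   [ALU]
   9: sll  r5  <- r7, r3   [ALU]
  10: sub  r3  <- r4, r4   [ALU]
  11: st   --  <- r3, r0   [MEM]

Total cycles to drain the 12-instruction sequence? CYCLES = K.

#0 head=0: add.ALU;and.ALU i0/i1 dual
#1 head=2: mulh.MUL i2 no-port MUL/MUL
#2 head=3: mulh.MUL i3 WAW r1
#3 head=4: xor.ALU i4 RAW r1
#4 head=5: mulh.MUL;sll.ALU i5/i6 dual
#5 head=7: st.MEM;and.ALU i7/i8 dual
#6 head=9: sll.ALU;sub.ALU i9/i10 dual
#7 head=11: st.MEM i11 tail

CYCLES = 8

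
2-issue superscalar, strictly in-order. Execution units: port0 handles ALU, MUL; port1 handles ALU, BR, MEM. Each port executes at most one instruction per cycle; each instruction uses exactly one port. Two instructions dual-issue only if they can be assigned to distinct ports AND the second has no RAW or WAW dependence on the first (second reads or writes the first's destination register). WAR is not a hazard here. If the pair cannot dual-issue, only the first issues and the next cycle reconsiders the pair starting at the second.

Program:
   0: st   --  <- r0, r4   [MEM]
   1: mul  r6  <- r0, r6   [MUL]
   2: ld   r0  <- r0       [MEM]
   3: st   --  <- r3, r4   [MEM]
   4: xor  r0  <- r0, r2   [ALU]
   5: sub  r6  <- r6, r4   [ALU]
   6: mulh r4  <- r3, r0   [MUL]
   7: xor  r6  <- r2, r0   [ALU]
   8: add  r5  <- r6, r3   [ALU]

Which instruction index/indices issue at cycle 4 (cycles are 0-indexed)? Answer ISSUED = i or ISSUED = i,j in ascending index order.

ISSUED = 7

t=0 i0,i1:st mul ; pair
t=1 i2:ld ; no-port MEM/MEM
t=2 i3,i4:st xor ; pair
t=3 i5,i6:sub mulh ; pair
t=4 i7:xor ; RAW r6
t=5 i8:add ; tail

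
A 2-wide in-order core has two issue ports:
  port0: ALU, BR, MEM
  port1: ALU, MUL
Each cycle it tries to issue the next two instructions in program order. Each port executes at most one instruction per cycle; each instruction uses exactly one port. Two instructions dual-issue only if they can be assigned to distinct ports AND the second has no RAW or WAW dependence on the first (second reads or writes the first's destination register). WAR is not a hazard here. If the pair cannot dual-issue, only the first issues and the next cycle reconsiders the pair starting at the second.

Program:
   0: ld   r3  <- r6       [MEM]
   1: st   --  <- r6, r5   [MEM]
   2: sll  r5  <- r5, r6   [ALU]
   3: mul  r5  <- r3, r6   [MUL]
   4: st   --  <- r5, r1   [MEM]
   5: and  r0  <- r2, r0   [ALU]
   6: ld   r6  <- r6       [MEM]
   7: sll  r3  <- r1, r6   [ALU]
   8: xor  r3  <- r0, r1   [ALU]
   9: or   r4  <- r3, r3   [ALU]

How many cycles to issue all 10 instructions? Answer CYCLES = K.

CYCLES = 8

0. ld.MEM @i0  | no-port MEM/MEM
1. st.MEM/sll.ALU @i1&i2  | dual
2. mul.MUL @i3  | RAW r5
3. st.MEM/and.ALU @i4&i5  | dual
4. ld.MEM @i6  | RAW r6
5. sll.ALU @i7  | WAW r3
6. xor.ALU @i8  | RAW r3
7. or.ALU @i9  | tail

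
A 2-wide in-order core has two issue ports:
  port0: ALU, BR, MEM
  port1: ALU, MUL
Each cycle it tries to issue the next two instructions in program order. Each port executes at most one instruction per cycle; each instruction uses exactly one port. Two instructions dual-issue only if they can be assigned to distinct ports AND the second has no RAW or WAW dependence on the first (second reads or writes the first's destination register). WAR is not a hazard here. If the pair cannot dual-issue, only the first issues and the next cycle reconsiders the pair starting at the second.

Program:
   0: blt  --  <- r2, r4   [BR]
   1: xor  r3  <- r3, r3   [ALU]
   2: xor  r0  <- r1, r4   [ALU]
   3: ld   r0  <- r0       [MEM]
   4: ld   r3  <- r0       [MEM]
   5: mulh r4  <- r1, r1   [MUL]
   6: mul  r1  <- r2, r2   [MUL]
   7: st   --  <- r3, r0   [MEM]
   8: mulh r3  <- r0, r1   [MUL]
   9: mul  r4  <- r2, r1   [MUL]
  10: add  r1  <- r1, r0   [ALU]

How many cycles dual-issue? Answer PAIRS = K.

c0: i0/i1 blt.BR xor.ALU  dual
c1: i2 xor.ALU  RAW+WAW r0
c2: i3 ld.MEM  no-port MEM/MEM
c3: i4/i5 ld.MEM mulh.MUL  dual
c4: i6/i7 mul.MUL st.MEM  dual
c5: i8 mulh.MUL  no-port MUL/MUL
c6: i9/i10 mul.MUL add.ALU  dual

PAIRS = 4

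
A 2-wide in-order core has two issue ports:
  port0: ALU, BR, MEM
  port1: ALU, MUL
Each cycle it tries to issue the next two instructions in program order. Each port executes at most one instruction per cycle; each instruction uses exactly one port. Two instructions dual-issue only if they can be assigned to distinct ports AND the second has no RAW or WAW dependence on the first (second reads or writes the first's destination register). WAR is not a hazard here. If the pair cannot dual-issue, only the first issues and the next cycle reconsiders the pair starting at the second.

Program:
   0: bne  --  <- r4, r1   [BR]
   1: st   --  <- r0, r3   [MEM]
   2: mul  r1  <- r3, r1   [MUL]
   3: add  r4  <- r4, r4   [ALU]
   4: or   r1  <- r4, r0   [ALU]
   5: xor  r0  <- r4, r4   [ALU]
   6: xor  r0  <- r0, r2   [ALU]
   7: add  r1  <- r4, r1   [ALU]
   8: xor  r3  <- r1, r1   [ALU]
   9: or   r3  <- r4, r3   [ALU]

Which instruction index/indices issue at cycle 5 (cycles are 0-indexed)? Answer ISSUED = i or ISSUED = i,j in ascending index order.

0. bne.BR @i0  | no-port BR/MEM
1. st.MEM+mul.MUL @i1+i2  | 2-wide
2. add.ALU @i3  | RAW r4
3. or.ALU+xor.ALU @i4+i5  | 2-wide
4. xor.ALU+add.ALU @i6+i7  | 2-wide
5. xor.ALU @i8  | RAW+WAW r3
6. or.ALU @i9  | tail

ISSUED = 8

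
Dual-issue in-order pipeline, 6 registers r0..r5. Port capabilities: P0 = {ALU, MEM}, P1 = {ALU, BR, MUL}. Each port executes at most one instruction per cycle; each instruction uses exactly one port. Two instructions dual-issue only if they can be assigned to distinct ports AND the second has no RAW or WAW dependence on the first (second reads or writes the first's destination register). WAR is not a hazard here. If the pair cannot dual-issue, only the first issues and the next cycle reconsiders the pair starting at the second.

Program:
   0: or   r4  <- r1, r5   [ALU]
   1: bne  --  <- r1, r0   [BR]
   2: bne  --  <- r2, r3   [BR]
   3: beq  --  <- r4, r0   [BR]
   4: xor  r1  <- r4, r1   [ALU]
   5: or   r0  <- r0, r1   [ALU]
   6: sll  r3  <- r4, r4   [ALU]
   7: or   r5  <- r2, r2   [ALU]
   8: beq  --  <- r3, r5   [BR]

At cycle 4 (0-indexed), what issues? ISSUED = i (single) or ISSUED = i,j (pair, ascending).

ISSUED = 7

  cy0 -> i0&i1 (or.ALU+bne.BR) dual
  cy1 -> i2 (bne.BR) no-port BR/BR
  cy2 -> i3&i4 (beq.BR+xor.ALU) dual
  cy3 -> i5&i6 (or.ALU+sll.ALU) dual
  cy4 -> i7 (or.ALU) RAW r5
  cy5 -> i8 (beq.BR) tail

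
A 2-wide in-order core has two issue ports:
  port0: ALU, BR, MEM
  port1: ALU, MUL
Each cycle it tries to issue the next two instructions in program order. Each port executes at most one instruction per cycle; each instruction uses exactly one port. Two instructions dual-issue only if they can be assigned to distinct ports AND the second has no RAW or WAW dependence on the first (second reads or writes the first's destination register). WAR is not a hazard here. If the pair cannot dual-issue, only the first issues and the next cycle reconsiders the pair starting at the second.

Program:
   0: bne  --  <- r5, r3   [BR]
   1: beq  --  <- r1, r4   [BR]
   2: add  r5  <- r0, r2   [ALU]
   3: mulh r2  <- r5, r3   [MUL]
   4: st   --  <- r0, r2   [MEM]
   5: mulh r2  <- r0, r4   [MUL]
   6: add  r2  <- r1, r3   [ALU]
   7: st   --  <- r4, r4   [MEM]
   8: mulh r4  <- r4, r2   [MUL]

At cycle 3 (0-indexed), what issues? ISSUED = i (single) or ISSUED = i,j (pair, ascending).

ISSUED = 4,5

c0: i0 bne  no-port BR/BR
c1: i1/i2 beq;add  2-wide
c2: i3 mulh  RAW r2
c3: i4/i5 st;mulh  2-wide
c4: i6/i7 add;st  2-wide
c5: i8 mulh  tail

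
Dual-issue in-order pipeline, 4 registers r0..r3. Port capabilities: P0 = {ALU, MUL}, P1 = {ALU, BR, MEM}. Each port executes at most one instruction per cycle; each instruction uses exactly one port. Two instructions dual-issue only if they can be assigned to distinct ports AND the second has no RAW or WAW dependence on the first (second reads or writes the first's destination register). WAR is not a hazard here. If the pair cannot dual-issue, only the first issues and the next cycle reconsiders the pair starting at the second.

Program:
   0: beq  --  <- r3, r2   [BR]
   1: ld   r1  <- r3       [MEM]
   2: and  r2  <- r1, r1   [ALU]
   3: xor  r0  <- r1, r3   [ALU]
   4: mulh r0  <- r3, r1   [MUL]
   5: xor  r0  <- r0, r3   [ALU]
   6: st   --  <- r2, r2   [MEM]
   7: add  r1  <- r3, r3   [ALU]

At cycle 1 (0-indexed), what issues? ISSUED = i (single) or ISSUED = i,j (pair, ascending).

ISSUED = 1

[0] i0  beq.BR  -- no-port BR/MEM
[1] i1  ld.MEM  -- RAW r1
[2] i2+i3  and.ALU/xor.ALU  -- 2-wide
[3] i4  mulh.MUL  -- RAW+WAW r0
[4] i5+i6  xor.ALU/st.MEM  -- 2-wide
[5] i7  add.ALU  -- tail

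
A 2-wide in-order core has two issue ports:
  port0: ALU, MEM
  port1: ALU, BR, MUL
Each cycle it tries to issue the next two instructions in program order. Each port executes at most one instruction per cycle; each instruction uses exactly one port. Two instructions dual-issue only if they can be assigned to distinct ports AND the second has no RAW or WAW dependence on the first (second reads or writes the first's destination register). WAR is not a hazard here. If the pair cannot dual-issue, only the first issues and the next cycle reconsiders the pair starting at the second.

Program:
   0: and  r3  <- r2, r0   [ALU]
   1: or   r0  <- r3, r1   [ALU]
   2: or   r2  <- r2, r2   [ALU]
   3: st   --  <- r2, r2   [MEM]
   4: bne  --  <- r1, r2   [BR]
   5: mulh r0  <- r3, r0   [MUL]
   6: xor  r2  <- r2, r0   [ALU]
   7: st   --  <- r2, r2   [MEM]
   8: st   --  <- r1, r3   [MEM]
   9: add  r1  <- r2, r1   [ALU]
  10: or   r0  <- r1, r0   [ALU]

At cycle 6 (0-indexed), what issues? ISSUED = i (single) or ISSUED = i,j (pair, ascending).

ISSUED = 8,9

0. and @i0  | RAW r3
1. or or @i1&i2  | dual
2. st bne @i3&i4  | dual
3. mulh @i5  | RAW r0
4. xor @i6  | RAW r2
5. st @i7  | no-port MEM/MEM
6. st add @i8&i9  | dual
7. or @i10  | tail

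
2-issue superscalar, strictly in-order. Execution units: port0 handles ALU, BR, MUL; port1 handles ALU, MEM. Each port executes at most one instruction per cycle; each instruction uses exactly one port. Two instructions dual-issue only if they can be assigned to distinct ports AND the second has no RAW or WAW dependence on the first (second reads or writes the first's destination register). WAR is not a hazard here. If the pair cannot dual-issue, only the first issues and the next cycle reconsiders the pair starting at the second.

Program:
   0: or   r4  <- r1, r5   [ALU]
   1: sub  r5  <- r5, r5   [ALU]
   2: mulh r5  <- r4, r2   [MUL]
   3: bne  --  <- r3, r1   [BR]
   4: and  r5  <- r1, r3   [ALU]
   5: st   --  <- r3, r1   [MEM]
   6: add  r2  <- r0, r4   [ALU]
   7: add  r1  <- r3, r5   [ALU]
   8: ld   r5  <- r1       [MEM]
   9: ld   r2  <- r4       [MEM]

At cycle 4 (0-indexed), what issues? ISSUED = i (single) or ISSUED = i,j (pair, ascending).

0. or sub @i0&i1  | 2-wide
1. mulh @i2  | no-port MUL/BR
2. bne and @i3&i4  | 2-wide
3. st add @i5&i6  | 2-wide
4. add @i7  | RAW r1
5. ld @i8  | no-port MEM/MEM
6. ld @i9  | tail

ISSUED = 7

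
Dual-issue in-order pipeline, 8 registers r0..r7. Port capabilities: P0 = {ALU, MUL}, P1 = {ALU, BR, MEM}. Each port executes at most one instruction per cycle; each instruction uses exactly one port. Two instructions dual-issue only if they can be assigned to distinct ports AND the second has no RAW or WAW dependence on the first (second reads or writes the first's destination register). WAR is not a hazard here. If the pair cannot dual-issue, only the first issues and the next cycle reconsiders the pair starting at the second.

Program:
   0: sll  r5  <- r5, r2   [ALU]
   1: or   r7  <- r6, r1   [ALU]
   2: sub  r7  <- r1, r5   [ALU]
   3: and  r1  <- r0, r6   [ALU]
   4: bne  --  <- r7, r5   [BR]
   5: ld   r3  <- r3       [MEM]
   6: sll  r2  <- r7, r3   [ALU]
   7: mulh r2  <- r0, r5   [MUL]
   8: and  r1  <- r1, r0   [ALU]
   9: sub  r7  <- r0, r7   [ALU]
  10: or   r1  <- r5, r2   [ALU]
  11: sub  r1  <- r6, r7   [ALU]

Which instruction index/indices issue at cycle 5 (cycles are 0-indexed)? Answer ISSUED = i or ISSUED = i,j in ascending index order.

#0 head=0: sll or i0/i1 2-wide
#1 head=2: sub and i2/i3 2-wide
#2 head=4: bne i4 no-port BR/MEM
#3 head=5: ld i5 RAW r3
#4 head=6: sll i6 WAW r2
#5 head=7: mulh and i7/i8 2-wide
#6 head=9: sub or i9/i10 2-wide
#7 head=11: sub i11 tail

ISSUED = 7,8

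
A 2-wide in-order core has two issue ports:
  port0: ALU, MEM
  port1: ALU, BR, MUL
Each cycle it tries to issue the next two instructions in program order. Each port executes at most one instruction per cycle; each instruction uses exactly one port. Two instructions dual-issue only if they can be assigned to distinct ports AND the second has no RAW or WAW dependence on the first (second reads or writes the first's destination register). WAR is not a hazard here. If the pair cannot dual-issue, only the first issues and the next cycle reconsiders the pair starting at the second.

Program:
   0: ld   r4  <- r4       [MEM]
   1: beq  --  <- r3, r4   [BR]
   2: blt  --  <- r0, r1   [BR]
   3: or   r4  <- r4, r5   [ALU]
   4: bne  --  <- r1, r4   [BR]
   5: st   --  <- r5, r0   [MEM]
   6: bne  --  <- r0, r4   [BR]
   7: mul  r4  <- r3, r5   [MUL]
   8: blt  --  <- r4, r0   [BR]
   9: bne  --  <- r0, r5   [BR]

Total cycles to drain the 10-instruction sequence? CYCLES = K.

#0 head=0: ld i0 RAW r4
#1 head=1: beq i1 no-port BR/BR
#2 head=2: blt;or i2+i3 2-wide
#3 head=4: bne;st i4+i5 2-wide
#4 head=6: bne i6 no-port BR/MUL
#5 head=7: mul i7 no-port MUL/BR
#6 head=8: blt i8 no-port BR/BR
#7 head=9: bne i9 tail

CYCLES = 8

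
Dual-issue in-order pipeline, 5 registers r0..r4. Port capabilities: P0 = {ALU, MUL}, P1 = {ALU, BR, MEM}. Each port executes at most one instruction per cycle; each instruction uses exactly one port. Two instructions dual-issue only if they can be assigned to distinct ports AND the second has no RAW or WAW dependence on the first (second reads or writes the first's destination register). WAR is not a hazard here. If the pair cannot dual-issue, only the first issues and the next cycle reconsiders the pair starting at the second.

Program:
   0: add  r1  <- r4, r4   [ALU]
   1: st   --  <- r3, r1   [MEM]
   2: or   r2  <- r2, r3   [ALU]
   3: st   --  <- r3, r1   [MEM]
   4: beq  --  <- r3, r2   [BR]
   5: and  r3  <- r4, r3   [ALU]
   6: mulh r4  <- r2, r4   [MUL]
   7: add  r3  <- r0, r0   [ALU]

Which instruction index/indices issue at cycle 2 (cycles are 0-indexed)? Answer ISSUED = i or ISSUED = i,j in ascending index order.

[0] i0  add.ALU  -- RAW r1
[1] i1+i2  st.MEM/or.ALU  -- pair
[2] i3  st.MEM  -- no-port MEM/BR
[3] i4+i5  beq.BR/and.ALU  -- pair
[4] i6+i7  mulh.MUL/add.ALU  -- pair

ISSUED = 3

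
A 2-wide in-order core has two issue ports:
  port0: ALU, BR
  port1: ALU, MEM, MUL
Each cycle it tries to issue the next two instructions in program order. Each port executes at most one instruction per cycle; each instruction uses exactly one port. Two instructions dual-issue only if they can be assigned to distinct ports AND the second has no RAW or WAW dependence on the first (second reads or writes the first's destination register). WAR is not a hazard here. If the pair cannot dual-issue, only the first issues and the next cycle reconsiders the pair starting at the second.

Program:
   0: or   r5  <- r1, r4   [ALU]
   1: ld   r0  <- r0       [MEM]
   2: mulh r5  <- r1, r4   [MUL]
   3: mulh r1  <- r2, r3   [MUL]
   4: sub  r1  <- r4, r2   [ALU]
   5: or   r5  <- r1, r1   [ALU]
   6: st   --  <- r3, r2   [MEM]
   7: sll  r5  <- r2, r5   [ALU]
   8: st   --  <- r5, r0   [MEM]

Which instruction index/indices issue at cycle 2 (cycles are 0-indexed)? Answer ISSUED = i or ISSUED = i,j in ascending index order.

ISSUED = 3

  cy0 -> i0+i1 (or.ALU ld.MEM) dual
  cy1 -> i2 (mulh.MUL) no-port MUL/MUL
  cy2 -> i3 (mulh.MUL) WAW r1
  cy3 -> i4 (sub.ALU) RAW r1
  cy4 -> i5+i6 (or.ALU st.MEM) dual
  cy5 -> i7 (sll.ALU) RAW r5
  cy6 -> i8 (st.MEM) tail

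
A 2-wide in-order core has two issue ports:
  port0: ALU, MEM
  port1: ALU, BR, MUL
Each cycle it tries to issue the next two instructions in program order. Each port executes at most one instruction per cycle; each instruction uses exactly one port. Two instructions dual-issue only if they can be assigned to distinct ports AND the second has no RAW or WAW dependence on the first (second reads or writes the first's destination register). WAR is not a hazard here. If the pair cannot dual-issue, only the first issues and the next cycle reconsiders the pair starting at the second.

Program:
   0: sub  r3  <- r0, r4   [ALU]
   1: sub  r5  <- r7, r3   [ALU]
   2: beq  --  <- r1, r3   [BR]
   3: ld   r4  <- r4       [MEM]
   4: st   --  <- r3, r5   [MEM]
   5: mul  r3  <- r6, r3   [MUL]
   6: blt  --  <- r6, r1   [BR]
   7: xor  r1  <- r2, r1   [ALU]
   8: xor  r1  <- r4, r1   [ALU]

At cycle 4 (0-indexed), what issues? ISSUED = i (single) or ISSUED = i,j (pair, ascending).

[0] i0  sub  -- RAW r3
[1] i1,i2  sub/beq  -- dual
[2] i3  ld  -- no-port MEM/MEM
[3] i4,i5  st/mul  -- dual
[4] i6,i7  blt/xor  -- dual
[5] i8  xor  -- tail

ISSUED = 6,7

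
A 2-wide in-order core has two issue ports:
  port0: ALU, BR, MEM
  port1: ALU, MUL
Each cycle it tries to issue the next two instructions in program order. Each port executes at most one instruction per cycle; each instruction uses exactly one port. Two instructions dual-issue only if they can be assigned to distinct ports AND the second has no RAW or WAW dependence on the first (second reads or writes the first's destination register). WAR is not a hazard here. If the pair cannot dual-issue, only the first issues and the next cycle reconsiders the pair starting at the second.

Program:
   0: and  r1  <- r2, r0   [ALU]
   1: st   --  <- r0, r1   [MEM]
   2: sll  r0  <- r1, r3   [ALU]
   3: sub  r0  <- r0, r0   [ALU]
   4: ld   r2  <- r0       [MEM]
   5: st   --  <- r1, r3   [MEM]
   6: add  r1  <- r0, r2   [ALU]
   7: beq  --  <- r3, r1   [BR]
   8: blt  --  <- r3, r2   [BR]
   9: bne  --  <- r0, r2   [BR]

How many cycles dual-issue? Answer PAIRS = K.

  cy0 -> i0 (and) RAW r1
  cy1 -> i1/i2 (st;sll) dual
  cy2 -> i3 (sub) RAW r0
  cy3 -> i4 (ld) no-port MEM/MEM
  cy4 -> i5/i6 (st;add) dual
  cy5 -> i7 (beq) no-port BR/BR
  cy6 -> i8 (blt) no-port BR/BR
  cy7 -> i9 (bne) tail

PAIRS = 2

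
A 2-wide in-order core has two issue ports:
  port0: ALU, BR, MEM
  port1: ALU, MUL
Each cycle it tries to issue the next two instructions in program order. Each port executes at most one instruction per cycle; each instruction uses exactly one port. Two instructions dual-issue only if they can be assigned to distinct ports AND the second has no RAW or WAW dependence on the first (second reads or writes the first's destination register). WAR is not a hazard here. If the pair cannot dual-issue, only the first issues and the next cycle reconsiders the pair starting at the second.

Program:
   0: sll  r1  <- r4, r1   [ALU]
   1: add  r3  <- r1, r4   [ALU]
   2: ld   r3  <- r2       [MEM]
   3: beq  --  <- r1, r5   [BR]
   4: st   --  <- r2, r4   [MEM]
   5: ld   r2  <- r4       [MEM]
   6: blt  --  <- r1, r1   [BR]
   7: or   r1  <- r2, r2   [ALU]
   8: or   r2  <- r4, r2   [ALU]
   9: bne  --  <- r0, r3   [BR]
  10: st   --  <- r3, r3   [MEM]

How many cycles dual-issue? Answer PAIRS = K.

  cy0 -> i0 (sll) RAW r1
  cy1 -> i1 (add) WAW r3
  cy2 -> i2 (ld) no-port MEM/BR
  cy3 -> i3 (beq) no-port BR/MEM
  cy4 -> i4 (st) no-port MEM/MEM
  cy5 -> i5 (ld) no-port MEM/BR
  cy6 -> i6,i7 (blt/or) dual
  cy7 -> i8,i9 (or/bne) dual
  cy8 -> i10 (st) tail

PAIRS = 2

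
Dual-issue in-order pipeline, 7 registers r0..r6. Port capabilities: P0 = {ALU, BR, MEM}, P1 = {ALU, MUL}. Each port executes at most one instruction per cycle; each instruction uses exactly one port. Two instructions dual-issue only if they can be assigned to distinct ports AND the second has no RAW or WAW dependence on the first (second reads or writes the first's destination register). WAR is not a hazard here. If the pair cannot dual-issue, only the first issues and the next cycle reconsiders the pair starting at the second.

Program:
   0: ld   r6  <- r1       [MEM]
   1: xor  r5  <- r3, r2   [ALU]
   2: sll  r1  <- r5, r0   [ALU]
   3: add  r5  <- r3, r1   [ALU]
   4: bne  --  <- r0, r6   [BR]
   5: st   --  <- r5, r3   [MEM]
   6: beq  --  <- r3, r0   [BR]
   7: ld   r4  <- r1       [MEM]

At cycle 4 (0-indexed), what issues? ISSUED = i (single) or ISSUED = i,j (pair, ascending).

t=0 i0/i1:ld.MEM/xor.ALU ; 2-wide
t=1 i2:sll.ALU ; RAW r1
t=2 i3/i4:add.ALU/bne.BR ; 2-wide
t=3 i5:st.MEM ; no-port MEM/BR
t=4 i6:beq.BR ; no-port BR/MEM
t=5 i7:ld.MEM ; tail

ISSUED = 6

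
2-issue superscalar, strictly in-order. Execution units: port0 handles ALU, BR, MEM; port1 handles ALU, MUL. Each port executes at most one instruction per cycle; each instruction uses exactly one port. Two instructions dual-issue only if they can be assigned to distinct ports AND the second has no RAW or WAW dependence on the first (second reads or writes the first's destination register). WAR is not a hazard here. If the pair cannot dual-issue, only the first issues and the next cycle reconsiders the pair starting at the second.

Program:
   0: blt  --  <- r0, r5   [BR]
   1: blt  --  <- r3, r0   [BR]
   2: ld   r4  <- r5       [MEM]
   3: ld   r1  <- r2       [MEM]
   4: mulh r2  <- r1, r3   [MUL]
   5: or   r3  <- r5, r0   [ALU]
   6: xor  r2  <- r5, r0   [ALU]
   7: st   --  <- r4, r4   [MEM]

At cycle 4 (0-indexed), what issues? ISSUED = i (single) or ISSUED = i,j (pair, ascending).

ISSUED = 4,5

c0: i0 blt.BR  no-port BR/BR
c1: i1 blt.BR  no-port BR/MEM
c2: i2 ld.MEM  no-port MEM/MEM
c3: i3 ld.MEM  RAW r1
c4: i4&i5 mulh.MUL/or.ALU  2-wide
c5: i6&i7 xor.ALU/st.MEM  2-wide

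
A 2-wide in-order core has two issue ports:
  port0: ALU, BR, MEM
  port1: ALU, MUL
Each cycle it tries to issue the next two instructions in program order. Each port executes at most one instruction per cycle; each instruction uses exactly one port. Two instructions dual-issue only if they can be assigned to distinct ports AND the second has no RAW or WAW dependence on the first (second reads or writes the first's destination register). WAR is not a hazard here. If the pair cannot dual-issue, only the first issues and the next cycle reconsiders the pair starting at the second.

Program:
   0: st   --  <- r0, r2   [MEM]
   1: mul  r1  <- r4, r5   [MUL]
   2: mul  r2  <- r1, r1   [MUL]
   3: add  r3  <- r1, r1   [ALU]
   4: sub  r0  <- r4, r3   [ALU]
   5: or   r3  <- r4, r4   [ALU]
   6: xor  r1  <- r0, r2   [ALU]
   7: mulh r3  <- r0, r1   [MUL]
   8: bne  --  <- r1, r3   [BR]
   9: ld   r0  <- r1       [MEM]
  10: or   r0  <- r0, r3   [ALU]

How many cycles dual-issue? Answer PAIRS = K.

#0 head=0: st.MEM/mul.MUL i0,i1 2-wide
#1 head=2: mul.MUL/add.ALU i2,i3 2-wide
#2 head=4: sub.ALU/or.ALU i4,i5 2-wide
#3 head=6: xor.ALU i6 RAW r1
#4 head=7: mulh.MUL i7 RAW r3
#5 head=8: bne.BR i8 no-port BR/MEM
#6 head=9: ld.MEM i9 RAW+WAW r0
#7 head=10: or.ALU i10 tail

PAIRS = 3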